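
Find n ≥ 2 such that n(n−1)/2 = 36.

n(n−1)/2 = 36 ⇒ n(n−1) = 72. Since 9·8 = 72, n = 9.

9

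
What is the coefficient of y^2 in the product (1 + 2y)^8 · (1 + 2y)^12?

760

(1 + 2y)^8(1 + 2y)^12 = (1 + 2y)^20, so the coefficient of y^2 is C(20,2)·2^2 = 190·4 = 760.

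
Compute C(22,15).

170544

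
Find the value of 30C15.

C(30,15) = (30·29·28·27·26·25·24·23·22·21·20·19·18·17·16) / 15! = 202843204931727360000 / 1307674368000 = 155117520.

155117520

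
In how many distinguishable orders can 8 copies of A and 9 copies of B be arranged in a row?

24310

Choose positions for the A's: C(17,8) = 24310.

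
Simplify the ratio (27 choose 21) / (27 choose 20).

1/3

C(n,k+1)/C(n,k) = (n−k)/(k+1) = (27−20)/(20+1) = 7/21 = 1/3.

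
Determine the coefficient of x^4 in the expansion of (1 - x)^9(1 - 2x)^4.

1966

Coefficient of x^4 = Σ_{j} C(9,j)·(-1)^j·C(4,4-j)·(-2)^(4-j) for j from 0 to 4.
= 16 + 288 + 864 + 672 + 126 = 1966.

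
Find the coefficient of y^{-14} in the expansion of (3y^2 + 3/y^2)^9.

General term: C(9,j)·(3y^2)^j·(3/y^2)^(9-j), with y-exponent 2j − 2(9−j) = 4j − 18.
Set 4j − 18 = -14: j = 1.
C(9,1) = 9; 3^1 = 3; 3^8 = 6561.
Coefficient = 9 · 3 · 6561 = 177147.

177147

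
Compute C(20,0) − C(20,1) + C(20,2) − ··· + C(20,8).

The partial alternating sum Σ_{k=0}^{8} (−1)^k C(20,k) = (−1)^8 C(19,8) = 75582.

75582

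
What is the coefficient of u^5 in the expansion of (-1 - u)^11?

-462

The general term is C(11,j)·(-1)^j·(-u)^(11-j); the u^5 term has j = 6.
C(11,6) = 462.
Coefficient = C(11,6) · (-1)^5 = 462 · (-1) = -462.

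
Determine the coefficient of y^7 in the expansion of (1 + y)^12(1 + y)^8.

(1 + y)^12(1 + y)^8 = (1 + y)^20, so the coefficient of y^7 is C(20,7)·1^7 = 77520·1 = 77520.

77520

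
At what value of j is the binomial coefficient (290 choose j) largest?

C(290,j) is maximized at j = 290/2 = 145.

145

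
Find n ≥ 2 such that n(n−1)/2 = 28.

8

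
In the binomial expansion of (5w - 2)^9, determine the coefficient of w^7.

The general term is C(9,j)·(5w)^j·(-2)^(9-j); the w^7 term has j = 7.
C(9,7) = 36.
Coefficient = C(9,7) · 5^7 · (-2)^2 = 36 · 78125 · 4 = 11250000.

11250000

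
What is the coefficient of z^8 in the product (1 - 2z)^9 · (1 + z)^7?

Coefficient of z^8 = Σ_{j} C(9,j)·(-2)^j·C(7,8-j)·1^(8-j) for j from 1 to 8.
= (-18) + 1008 + (-14112) + 70560 + (-141120) + 112896 + (-32256) + 2304 = -738.

-738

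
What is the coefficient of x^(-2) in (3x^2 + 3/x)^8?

183708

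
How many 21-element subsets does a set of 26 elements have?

65780

C(26,21) = C(26,5) by symmetry.
C(26,5) = (26·25·24·23·22) / 5! = 7893600 / 120 = 65780.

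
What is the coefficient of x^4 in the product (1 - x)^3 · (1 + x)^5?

Coefficient of x^4 = Σ_{j} C(3,j)·(-1)^j·C(5,4-j)·1^(4-j) for j from 0 to 3.
= 5 + (-30) + 30 + (-5) = 0.

0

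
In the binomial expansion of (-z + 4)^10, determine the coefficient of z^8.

720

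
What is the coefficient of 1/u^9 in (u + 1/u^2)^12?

792

General term: C(12,j)·(u)^j·(1/u^2)^(12-j), with u-exponent 1j − 2(12−j) = 3j − 24.
Set 3j − 24 = -9: j = 5.
C(12,5) = 792; 1^5 = 1; 1^7 = 1.
Coefficient = 792 · 1 · 1 = 792.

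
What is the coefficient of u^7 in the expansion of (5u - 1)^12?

-61875000

The general term is C(12,j)·(5u)^j·(-1)^(12-j); the u^7 term has j = 7.
C(12,7) = 792.
Coefficient = C(12,7) · 5^7 · (-1)^5 = 792 · 78125 · (-1) = -61875000.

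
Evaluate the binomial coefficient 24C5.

C(24,5) = (24·23·22·21·20) / 5! = 5100480 / 120 = 42504.

42504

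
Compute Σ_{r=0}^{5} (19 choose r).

1 + 19 + 171 + 969 + 3876 + 11628 = 16664.

16664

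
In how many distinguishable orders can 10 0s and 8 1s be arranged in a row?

Choose positions for the 0s: C(18,10) = 43758.

43758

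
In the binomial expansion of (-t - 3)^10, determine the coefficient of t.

The general term is C(10,j)·(-t)^j·(-3)^(10-j); the t^1 term has j = 1.
C(10,1) = 10.
Coefficient = C(10,1) · (-1)^1 · (-3)^9 = 10 · (-1) · (-19683) = 196830.

196830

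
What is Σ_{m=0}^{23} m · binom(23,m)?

Differentiating (1+x)^23 and setting x=1: Σ m·C(23,m) = 23·2^22 = 96468992.

96468992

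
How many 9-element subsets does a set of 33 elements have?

38567100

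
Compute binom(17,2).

C(17,2) = (17·16) / 2! = 272 / 2 = 136.

136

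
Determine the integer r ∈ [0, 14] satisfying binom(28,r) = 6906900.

9

C(28,r) increases on 0 ≤ r ≤ 14. C(28,8) = 3108105 and C(28,9) = 6906900, so r = 9.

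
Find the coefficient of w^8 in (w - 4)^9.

-36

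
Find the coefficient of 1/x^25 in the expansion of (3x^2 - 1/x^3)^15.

-110565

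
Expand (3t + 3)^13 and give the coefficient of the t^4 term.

1139940945

The general term is C(13,j)·(3t)^j·(3)^(13-j); the t^4 term has j = 4.
C(13,4) = 715.
Coefficient = C(13,4) · 3^4 · 3^9 = 715 · 81 · 19683 = 1139940945.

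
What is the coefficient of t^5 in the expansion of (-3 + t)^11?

The general term is C(11,j)·(-3)^j·(t)^(11-j); the t^5 term has j = 6.
C(11,6) = 462.
Coefficient = C(11,6) · (-3)^6 = 462 · 729 = 336798.

336798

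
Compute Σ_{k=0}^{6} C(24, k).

1 + 24 + 276 + 2024 + 10626 + 42504 + 134596 = 190051.

190051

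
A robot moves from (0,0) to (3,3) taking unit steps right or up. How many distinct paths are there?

20

Each path is a sequence of 6 steps with 3 rights: C(6,3) = 20.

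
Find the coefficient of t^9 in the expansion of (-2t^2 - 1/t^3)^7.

General term: C(7,j)·(-2t^2)^j·(-1/t^3)^(7-j), with t-exponent 2j − 3(7−j) = 5j − 21.
Set 5j − 21 = 9: j = 6.
C(7,6) = 7; (-2)^6 = 64; (-1)^1 = -1.
Coefficient = 7 · 64 · (-1) = -448.

-448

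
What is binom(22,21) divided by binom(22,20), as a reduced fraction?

2/21

C(n,k+1)/C(n,k) = (n−k)/(k+1) = (22−20)/(20+1) = 2/21.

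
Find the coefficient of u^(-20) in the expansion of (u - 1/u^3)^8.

General term: C(8,j)·(u)^j·(-1/u^3)^(8-j), with u-exponent 1j − 3(8−j) = 4j − 24.
Set 4j − 24 = -20: j = 1.
C(8,1) = 8; 1^1 = 1; (-1)^7 = -1.
Coefficient = 8 · 1 · (-1) = -8.

-8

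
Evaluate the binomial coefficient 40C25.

40225345056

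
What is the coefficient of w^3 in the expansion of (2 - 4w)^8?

-114688

The general term is C(8,j)·(2)^j·(-4w)^(8-j); the w^3 term has j = 5.
C(8,5) = 56.
Coefficient = C(8,5) · 2^5 · (-4)^3 = 56 · 32 · (-64) = -114688.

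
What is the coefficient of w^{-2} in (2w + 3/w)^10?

General term: C(10,j)·(2w)^j·(3/w)^(10-j), with w-exponent 1j − 1(10−j) = 2j − 10.
Set 2j − 10 = -2: j = 4.
C(10,4) = 210; 2^4 = 16; 3^6 = 729.
Coefficient = 210 · 16 · 729 = 2449440.

2449440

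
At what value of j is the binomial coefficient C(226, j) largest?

113

C(226,j) is maximized at j = 226/2 = 113.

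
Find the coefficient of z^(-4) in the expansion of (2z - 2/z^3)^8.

General term: C(8,j)·(2z)^j·(-2/z^3)^(8-j), with z-exponent 1j − 3(8−j) = 4j − 24.
Set 4j − 24 = -4: j = 5.
C(8,5) = 56; 2^5 = 32; (-2)^3 = -8.
Coefficient = 56 · 32 · (-8) = -14336.

-14336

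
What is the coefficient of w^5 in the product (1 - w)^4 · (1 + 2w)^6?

Coefficient of w^5 = Σ_{j} C(4,j)·(-1)^j·C(6,5-j)·2^(5-j) for j from 0 to 4.
= 192 + (-960) + 960 + (-240) + 12 = -36.

-36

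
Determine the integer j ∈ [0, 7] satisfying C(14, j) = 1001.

C(14,j) increases on 0 ≤ j ≤ 7. C(14,3) = 364 and C(14,4) = 1001, so j = 4.

4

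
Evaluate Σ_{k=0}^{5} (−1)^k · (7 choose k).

The partial alternating sum Σ_{k=0}^{5} (−1)^k C(7,k) = (−1)^5 C(6,5) = -6.

-6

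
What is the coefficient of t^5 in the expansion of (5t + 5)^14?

12219238281250

The general term is C(14,j)·(5t)^j·(5)^(14-j); the t^5 term has j = 5.
C(14,5) = 2002.
Coefficient = C(14,5) · 5^5 · 5^9 = 2002 · 3125 · 1953125 = 12219238281250.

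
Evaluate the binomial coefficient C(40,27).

12033222880

C(40,27) = C(40,13) by symmetry.
C(40,13) = (40·39·38·37·36·35·34·33·32·31·30·29·28) / 13! = 74931129164795904000 / 6227020800 = 12033222880.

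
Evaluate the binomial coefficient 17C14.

680

C(17,14) = C(17,3) by symmetry.
C(17,3) = (17·16·15) / 3! = 4080 / 6 = 680.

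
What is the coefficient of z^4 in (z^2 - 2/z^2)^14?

192192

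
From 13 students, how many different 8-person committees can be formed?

This is C(13,8) = 1287.

1287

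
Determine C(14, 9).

2002

C(14,9) = C(14,5) by symmetry.
C(14,5) = (14·13·12·11·10) / 5! = 240240 / 120 = 2002.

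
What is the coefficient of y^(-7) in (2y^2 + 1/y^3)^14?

General term: C(14,j)·(2y^2)^j·(1/y^3)^(14-j), with y-exponent 2j − 3(14−j) = 5j − 42.
Set 5j − 42 = -7: j = 7.
C(14,7) = 3432; 2^7 = 128; 1^7 = 1.
Coefficient = 3432 · 128 · 1 = 439296.

439296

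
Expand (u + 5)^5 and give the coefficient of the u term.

The general term is C(5,j)·(u)^j·(5)^(5-j); the u^1 term has j = 1.
C(5,1) = 5.
Coefficient = C(5,1) · 5^4 = 5 · 625 = 3125.

3125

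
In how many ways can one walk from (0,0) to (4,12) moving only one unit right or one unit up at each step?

Each path is a sequence of 16 steps with 4 rights: C(16,4) = 1820.

1820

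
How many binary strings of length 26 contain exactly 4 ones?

14950

Choose the 4 positions: C(26,4) = 14950.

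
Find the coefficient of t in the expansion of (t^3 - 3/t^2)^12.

-1732104

General term: C(12,j)·(t^3)^j·(-3/t^2)^(12-j), with t-exponent 3j − 2(12−j) = 5j − 24.
Set 5j − 24 = 1: j = 5.
C(12,5) = 792; 1^5 = 1; (-3)^7 = -2187.
Coefficient = 792 · 1 · (-2187) = -1732104.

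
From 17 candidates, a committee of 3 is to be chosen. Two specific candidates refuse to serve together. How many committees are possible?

All 3-subsets: C(17,3) = 680. Those containing both fixed elements: C(15,1) = 15.
680 − 15 = 665.

665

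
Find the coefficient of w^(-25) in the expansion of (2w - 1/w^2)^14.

General term: C(14,j)·(2w)^j·(-1/w^2)^(14-j), with w-exponent 1j − 2(14−j) = 3j − 28.
Set 3j − 28 = -25: j = 1.
C(14,1) = 14; 2^1 = 2; (-1)^13 = -1.
Coefficient = 14 · 2 · (-1) = -28.

-28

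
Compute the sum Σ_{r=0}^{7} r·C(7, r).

448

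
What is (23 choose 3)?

1771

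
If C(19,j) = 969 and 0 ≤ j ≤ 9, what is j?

3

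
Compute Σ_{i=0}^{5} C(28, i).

1 + 28 + 378 + 3276 + 20475 + 98280 = 122438.

122438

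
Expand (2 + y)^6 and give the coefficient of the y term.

The general term is C(6,j)·(2)^j·(y)^(6-j); the y^1 term has j = 5.
C(6,5) = 6.
Coefficient = C(6,5) · 2^5 = 6 · 32 = 192.

192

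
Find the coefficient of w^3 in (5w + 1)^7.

The general term is C(7,j)·(5w)^j·(1)^(7-j); the w^3 term has j = 3.
C(7,3) = 35.
Coefficient = C(7,3) · 5^3 = 35 · 125 = 4375.

4375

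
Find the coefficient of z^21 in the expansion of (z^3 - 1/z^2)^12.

-220

General term: C(12,j)·(z^3)^j·(-1/z^2)^(12-j), with z-exponent 3j − 2(12−j) = 5j − 24.
Set 5j − 24 = 21: j = 9.
C(12,9) = 220; 1^9 = 1; (-1)^3 = -1.
Coefficient = 220 · 1 · (-1) = -220.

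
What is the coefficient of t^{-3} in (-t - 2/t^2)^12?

General term: C(12,j)·(-t)^j·(-2/t^2)^(12-j), with t-exponent 1j − 2(12−j) = 3j − 24.
Set 3j − 24 = -3: j = 7.
C(12,7) = 792; (-1)^7 = -1; (-2)^5 = -32.
Coefficient = 792 · (-1) · (-32) = 25344.

25344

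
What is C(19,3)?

969

C(19,3) = (19·18·17) / 3! = 5814 / 6 = 969.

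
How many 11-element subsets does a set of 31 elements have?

C(31,11) = (31·30·29·28·27·26·25·24·23·22·21) / 11! = 3379847863392000 / 39916800 = 84672315.

84672315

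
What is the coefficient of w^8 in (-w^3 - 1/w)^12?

General term: C(12,j)·(-w^3)^j·(-1/w)^(12-j), with w-exponent 3j − 1(12−j) = 4j − 12.
Set 4j − 12 = 8: j = 5.
C(12,5) = 792; (-1)^5 = -1; (-1)^7 = -1.
Coefficient = 792 · (-1) · (-1) = 792.

792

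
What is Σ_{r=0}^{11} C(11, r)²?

705432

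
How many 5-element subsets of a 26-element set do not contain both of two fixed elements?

63756

All 5-subsets: C(26,5) = 65780. Those containing both fixed elements: C(24,3) = 2024.
65780 − 2024 = 63756.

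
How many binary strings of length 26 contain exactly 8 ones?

Choose the 8 positions: C(26,8) = 1562275.

1562275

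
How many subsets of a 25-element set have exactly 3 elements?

2300

Choose the 3 positions: C(25,3) = 2300.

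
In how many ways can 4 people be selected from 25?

12650

This is C(25,4) = 12650.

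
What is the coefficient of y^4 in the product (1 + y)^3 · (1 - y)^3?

3

Coefficient of y^4 = Σ_{j} C(3,j)·1^j·C(3,4-j)·(-1)^(4-j) for j from 1 to 3.
= (-3) + 9 + (-3) = 3.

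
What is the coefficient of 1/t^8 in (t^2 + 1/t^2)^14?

General term: C(14,j)·(t^2)^j·(1/t^2)^(14-j), with t-exponent 2j − 2(14−j) = 4j − 28.
Set 4j − 28 = -8: j = 5.
C(14,5) = 2002; 1^5 = 1; 1^9 = 1.
Coefficient = 2002 · 1 · 1 = 2002.

2002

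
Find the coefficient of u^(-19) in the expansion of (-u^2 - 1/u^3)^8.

General term: C(8,j)·(-u^2)^j·(-1/u^3)^(8-j), with u-exponent 2j − 3(8−j) = 5j − 24.
Set 5j − 24 = -19: j = 1.
C(8,1) = 8; (-1)^1 = -1; (-1)^7 = -1.
Coefficient = 8 · (-1) · (-1) = 8.

8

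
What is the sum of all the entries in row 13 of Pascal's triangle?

8192

Setting x = 1 in (1+x)^13 gives Σ C(13,k) = 2^13 = 8192.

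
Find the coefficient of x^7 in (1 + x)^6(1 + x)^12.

Coefficient of x^7 = Σ_{j} C(6,j)·C(12,7-j) for j from 0 to 6.
= 792 + 5544 + 11880 + 9900 + 3300 + 396 + 12 = 31824.

31824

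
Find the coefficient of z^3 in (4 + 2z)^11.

The general term is C(11,j)·(4)^j·(2z)^(11-j); the z^3 term has j = 8.
C(11,8) = 165.
Coefficient = C(11,8) · 4^8 · 2^3 = 165 · 65536 · 8 = 86507520.

86507520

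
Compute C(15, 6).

5005

C(15,6) = (15·14·13·12·11·10) / 6! = 3603600 / 720 = 5005.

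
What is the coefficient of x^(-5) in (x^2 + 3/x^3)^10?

61236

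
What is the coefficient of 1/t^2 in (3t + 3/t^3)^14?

General term: C(14,j)·(3t)^j·(3/t^3)^(14-j), with t-exponent 1j − 3(14−j) = 4j − 42.
Set 4j − 42 = -2: j = 10.
C(14,10) = 1001; 3^10 = 59049; 3^4 = 81.
Coefficient = 1001 · 59049 · 81 = 4787751969.

4787751969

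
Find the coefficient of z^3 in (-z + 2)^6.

The general term is C(6,j)·(-z)^j·(2)^(6-j); the z^3 term has j = 3.
C(6,3) = 20.
Coefficient = C(6,3) · (-1)^3 · 2^3 = 20 · (-1) · 8 = -160.

-160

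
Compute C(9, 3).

84

C(9,3) = (9·8·7) / 3! = 504 / 6 = 84.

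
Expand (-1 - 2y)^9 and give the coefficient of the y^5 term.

-4032

The general term is C(9,j)·(-1)^j·(-2y)^(9-j); the y^5 term has j = 4.
C(9,4) = 126.
Coefficient = C(9,4) · (-2)^5 = 126 · (-32) = -4032.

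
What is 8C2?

28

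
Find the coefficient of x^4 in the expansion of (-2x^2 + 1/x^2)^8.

General term: C(8,j)·(-2x^2)^j·(1/x^2)^(8-j), with x-exponent 2j − 2(8−j) = 4j − 16.
Set 4j − 16 = 4: j = 5.
C(8,5) = 56; (-2)^5 = -32; 1^3 = 1.
Coefficient = 56 · (-32) · 1 = -1792.

-1792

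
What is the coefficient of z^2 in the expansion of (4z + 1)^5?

The general term is C(5,j)·(4z)^j·(1)^(5-j); the z^2 term has j = 2.
C(5,2) = 10.
Coefficient = C(5,2) · 4^2 = 10 · 16 = 160.

160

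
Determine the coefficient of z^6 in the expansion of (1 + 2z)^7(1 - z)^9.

Coefficient of z^6 = Σ_{j} C(7,j)·2^j·C(9,6-j)·(-1)^(6-j) for j from 0 to 6.
= 84 + (-1764) + 10584 + (-23520) + 20160 + (-6048) + 448 = -56.

-56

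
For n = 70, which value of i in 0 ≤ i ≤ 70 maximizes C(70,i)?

35

C(70,i) is maximized at i = 70/2 = 35.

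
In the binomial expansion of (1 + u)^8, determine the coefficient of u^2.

The general term is C(8,j)·(1)^j·(u)^(8-j); the u^2 term has j = 6.
C(8,6) = 28.
Coefficient = C(8,6) = 28.

28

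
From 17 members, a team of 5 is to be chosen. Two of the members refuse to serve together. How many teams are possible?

All 5-subsets: C(17,5) = 6188. Those containing both fixed elements: C(15,3) = 455.
6188 − 455 = 5733.

5733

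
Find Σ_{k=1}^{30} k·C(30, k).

16106127360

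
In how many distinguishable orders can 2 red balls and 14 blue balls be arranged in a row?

120

Choose positions for the red balls: C(16,2) = 120.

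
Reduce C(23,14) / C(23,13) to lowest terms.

5/7

C(n,k+1)/C(n,k) = (n−k)/(k+1) = (23−13)/(13+1) = 10/14 = 5/7.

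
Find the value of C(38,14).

9669554100

C(38,14) = (38·37·36·35·34·33·32·31·30·29·28·27·26·25) / 14! = 842975203103953920000 / 87178291200 = 9669554100.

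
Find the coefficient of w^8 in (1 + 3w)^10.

The general term is C(10,j)·(1)^j·(3w)^(10-j); the w^8 term has j = 2.
C(10,2) = 45.
Coefficient = C(10,2) · 3^8 = 45 · 6561 = 295245.

295245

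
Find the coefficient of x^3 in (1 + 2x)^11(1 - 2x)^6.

Coefficient of x^3 = Σ_{j} C(11,j)·2^j·C(6,3-j)·(-2)^(3-j) for j from 0 to 3.
= (-160) + 1320 + (-2640) + 1320 = -160.

-160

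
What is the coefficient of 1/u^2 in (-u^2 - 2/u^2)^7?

General term: C(7,j)·(-u^2)^j·(-2/u^2)^(7-j), with u-exponent 2j − 2(7−j) = 4j − 14.
Set 4j − 14 = -2: j = 3.
C(7,3) = 35; (-1)^3 = -1; (-2)^4 = 16.
Coefficient = 35 · (-1) · 16 = -560.

-560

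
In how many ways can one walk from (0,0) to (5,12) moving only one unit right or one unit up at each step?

6188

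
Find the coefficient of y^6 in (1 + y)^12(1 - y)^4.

Coefficient of y^6 = Σ_{j} C(12,j)·1^j·C(4,6-j)·(-1)^(6-j) for j from 2 to 6.
= 66 + (-880) + 2970 + (-3168) + 924 = -88.

-88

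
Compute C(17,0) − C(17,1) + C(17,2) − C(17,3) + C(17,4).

1820

The partial alternating sum Σ_{k=0}^{4} (−1)^k C(17,k) = (−1)^4 C(16,4) = 1820.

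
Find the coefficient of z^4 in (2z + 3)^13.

225173520

The general term is C(13,j)·(2z)^j·(3)^(13-j); the z^4 term has j = 4.
C(13,4) = 715.
Coefficient = C(13,4) · 2^4 · 3^9 = 715 · 16 · 19683 = 225173520.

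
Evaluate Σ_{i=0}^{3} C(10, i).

1 + 10 + 45 + 120 = 176.

176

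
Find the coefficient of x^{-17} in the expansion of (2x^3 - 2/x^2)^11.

22528

General term: C(11,j)·(2x^3)^j·(-2/x^2)^(11-j), with x-exponent 3j − 2(11−j) = 5j − 22.
Set 5j − 22 = -17: j = 1.
C(11,1) = 11; 2^1 = 2; (-2)^10 = 1024.
Coefficient = 11 · 2 · 1024 = 22528.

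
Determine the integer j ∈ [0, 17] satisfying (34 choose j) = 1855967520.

15

C(34,j) increases on 0 ≤ j ≤ 17. C(34,14) = 1391975640 and C(34,15) = 1855967520, so j = 15.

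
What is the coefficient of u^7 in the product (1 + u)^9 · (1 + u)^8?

19448

(1 + u)^9(1 + u)^8 = (1 + u)^17, so the coefficient of u^7 is C(17,7)·1^7 = 19448·1 = 19448.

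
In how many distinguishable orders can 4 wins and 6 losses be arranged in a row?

210

Choose positions for the wins: C(10,4) = 210.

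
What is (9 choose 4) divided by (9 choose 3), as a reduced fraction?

C(n,k+1)/C(n,k) = (n−k)/(k+1) = (9−3)/(3+1) = 6/4 = 3/2.

3/2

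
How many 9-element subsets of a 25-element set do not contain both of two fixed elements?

All 9-subsets: C(25,9) = 2042975. Those containing both fixed elements: C(23,7) = 245157.
2042975 − 245157 = 1797818.

1797818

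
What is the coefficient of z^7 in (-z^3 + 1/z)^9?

General term: C(9,j)·(-z^3)^j·(1/z)^(9-j), with z-exponent 3j − 1(9−j) = 4j − 9.
Set 4j − 9 = 7: j = 4.
C(9,4) = 126; (-1)^4 = 1; 1^5 = 1.
Coefficient = 126 · 1 · 1 = 126.

126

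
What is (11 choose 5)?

C(11,5) = (11·10·9·8·7) / 5! = 55440 / 120 = 462.

462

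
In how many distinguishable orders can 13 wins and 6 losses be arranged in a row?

27132

Choose positions for the wins: C(19,13) = 27132.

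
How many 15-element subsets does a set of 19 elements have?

C(19,15) = C(19,4) by symmetry.
C(19,4) = (19·18·17·16) / 4! = 93024 / 24 = 3876.

3876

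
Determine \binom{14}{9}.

C(14,9) = C(14,5) by symmetry.
C(14,5) = (14·13·12·11·10) / 5! = 240240 / 120 = 2002.

2002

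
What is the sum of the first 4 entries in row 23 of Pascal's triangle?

2048

1 + 23 + 253 + 1771 = 2048.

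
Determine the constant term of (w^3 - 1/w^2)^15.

-5005

General term: C(15,j)·(w^3)^j·(-1/w^2)^(15-j), with w-exponent 3j − 2(15−j) = 5j − 30.
Set 5j − 30 = 0: j = 6.
C(15,6) = 5005; 1^6 = 1; (-1)^9 = -1.
Coefficient = 5005 · 1 · (-1) = -5005.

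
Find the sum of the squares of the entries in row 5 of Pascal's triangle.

252

Σ C(5,i)² is the coefficient of x^5 in (1+x)^5(1+x)^5 = (1+x)^10, i.e. C(10,5) = 252.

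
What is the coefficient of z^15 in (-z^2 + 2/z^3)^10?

General term: C(10,j)·(-z^2)^j·(2/z^3)^(10-j), with z-exponent 2j − 3(10−j) = 5j − 30.
Set 5j − 30 = 15: j = 9.
C(10,9) = 10; (-1)^9 = -1; 2^1 = 2.
Coefficient = 10 · (-1) · 2 = -20.

-20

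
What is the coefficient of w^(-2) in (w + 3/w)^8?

General term: C(8,j)·(w)^j·(3/w)^(8-j), with w-exponent 1j − 1(8−j) = 2j − 8.
Set 2j − 8 = -2: j = 3.
C(8,3) = 56; 1^3 = 1; 3^5 = 243.
Coefficient = 56 · 1 · 243 = 13608.

13608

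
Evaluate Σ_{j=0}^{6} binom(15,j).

1 + 15 + 105 + 455 + 1365 + 3003 + 5005 = 9949.

9949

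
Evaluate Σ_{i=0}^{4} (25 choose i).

15276

1 + 25 + 300 + 2300 + 12650 = 15276.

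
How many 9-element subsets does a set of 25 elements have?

2042975

C(25,9) = (25·24·23·22·21·20·19·18·17) / 9! = 741354768000 / 362880 = 2042975.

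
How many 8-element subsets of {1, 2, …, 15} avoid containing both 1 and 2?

4719

All 8-subsets: C(15,8) = 6435. Those containing both fixed elements: C(13,6) = 1716.
6435 − 1716 = 4719.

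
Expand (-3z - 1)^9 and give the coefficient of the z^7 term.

The general term is C(9,j)·(-3z)^j·(-1)^(9-j); the z^7 term has j = 7.
C(9,7) = 36.
Coefficient = C(9,7) · (-3)^7 = 36 · (-2187) = -78732.

-78732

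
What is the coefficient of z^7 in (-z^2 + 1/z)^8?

-56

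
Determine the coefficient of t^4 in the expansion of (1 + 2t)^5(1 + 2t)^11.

29120

(1 + 2t)^5(1 + 2t)^11 = (1 + 2t)^16, so the coefficient of t^4 is C(16,4)·2^4 = 1820·16 = 29120.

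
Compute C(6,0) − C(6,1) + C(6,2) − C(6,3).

The partial alternating sum Σ_{k=0}^{3} (−1)^k C(6,k) = (−1)^3 C(5,3) = -10.

-10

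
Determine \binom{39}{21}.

62359143990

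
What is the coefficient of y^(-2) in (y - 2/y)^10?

General term: C(10,j)·(y)^j·(-2/y)^(10-j), with y-exponent 1j − 1(10−j) = 2j − 10.
Set 2j − 10 = -2: j = 4.
C(10,4) = 210; 1^4 = 1; (-2)^6 = 64.
Coefficient = 210 · 1 · 64 = 13440.

13440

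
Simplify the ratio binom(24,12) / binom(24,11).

C(n,k+1)/C(n,k) = (n−k)/(k+1) = (24−11)/(11+1) = 13/12.

13/12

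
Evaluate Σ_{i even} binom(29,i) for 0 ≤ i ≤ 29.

Half of (1+1)^29 + (1−1)^29 gives the even-index sum: 2^28 = 268435456.

268435456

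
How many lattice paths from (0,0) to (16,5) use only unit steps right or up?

20349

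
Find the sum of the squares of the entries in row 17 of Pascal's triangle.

By Vandermonde's identity, Σ C(17,r)² = C(34,17) = 2333606220.

2333606220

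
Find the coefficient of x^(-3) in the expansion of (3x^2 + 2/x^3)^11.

General term: C(11,j)·(3x^2)^j·(2/x^3)^(11-j), with x-exponent 2j − 3(11−j) = 5j − 33.
Set 5j − 33 = -3: j = 6.
C(11,6) = 462; 3^6 = 729; 2^5 = 32.
Coefficient = 462 · 729 · 32 = 10777536.

10777536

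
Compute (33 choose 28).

C(33,28) = C(33,5) by symmetry.
C(33,5) = (33·32·31·30·29) / 5! = 28480320 / 120 = 237336.

237336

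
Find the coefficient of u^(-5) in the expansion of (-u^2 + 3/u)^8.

-17496

General term: C(8,j)·(-u^2)^j·(3/u)^(8-j), with u-exponent 2j − 1(8−j) = 3j − 8.
Set 3j − 8 = -5: j = 1.
C(8,1) = 8; (-1)^1 = -1; 3^7 = 2187.
Coefficient = 8 · (-1) · 2187 = -17496.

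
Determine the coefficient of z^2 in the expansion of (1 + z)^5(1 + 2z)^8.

202

Coefficient of z^2 = Σ_{j} C(5,j)·1^j·C(8,2-j)·2^(2-j) for j from 0 to 2.
= 112 + 80 + 10 = 202.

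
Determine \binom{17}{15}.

136

C(17,15) = C(17,2) by symmetry.
C(17,2) = (17·16) / 2! = 272 / 2 = 136.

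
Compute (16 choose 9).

11440

C(16,9) = C(16,7) by symmetry.
C(16,7) = (16·15·14·13·12·11·10) / 7! = 57657600 / 5040 = 11440.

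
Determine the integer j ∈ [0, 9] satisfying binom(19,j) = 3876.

4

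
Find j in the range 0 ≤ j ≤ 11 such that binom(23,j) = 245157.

C(23,j) increases on 0 ≤ j ≤ 11. C(23,6) = 100947 and C(23,7) = 245157, so j = 7.

7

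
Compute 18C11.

C(18,11) = C(18,7) by symmetry.
C(18,7) = (18·17·16·15·14·13·12) / 7! = 160392960 / 5040 = 31824.

31824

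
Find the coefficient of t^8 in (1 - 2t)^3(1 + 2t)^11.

Coefficient of t^8 = Σ_{j} C(3,j)·(-2)^j·C(11,8-j)·2^(8-j) for j from 0 to 3.
= 42240 + (-253440) + 354816 + (-118272) = 25344.

25344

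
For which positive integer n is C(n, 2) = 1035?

n(n−1)/2 = 1035 ⇒ n(n−1) = 2070. Since 46·45 = 2070, n = 46.

46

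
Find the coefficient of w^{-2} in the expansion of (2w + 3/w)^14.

General term: C(14,j)·(2w)^j·(3/w)^(14-j), with w-exponent 1j − 1(14−j) = 2j − 14.
Set 2j − 14 = -2: j = 6.
C(14,6) = 3003; 2^6 = 64; 3^8 = 6561.
Coefficient = 3003 · 64 · 6561 = 1260971712.

1260971712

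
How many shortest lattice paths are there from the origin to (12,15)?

Each path is a sequence of 27 steps with 12 rights: C(27,12) = 17383860.

17383860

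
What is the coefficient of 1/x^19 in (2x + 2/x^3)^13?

10543104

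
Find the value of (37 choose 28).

124403620

C(37,28) = C(37,9) by symmetry.
C(37,9) = (37·36·35·34·33·32·31·30·29) / 9! = 45143585625600 / 362880 = 124403620.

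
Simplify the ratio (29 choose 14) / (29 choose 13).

8/7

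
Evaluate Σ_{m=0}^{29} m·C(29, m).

7784628224

Since m·C(29,m) = 29·C(28,m−1), the sum is 29·2^28 = 29·268435456 = 7784628224.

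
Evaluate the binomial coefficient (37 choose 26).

854992152

C(37,26) = C(37,11) by symmetry.
C(37,11) = (37·36·35·34·33·32·31·30·29·28·27) / 11! = 34128550732953600 / 39916800 = 854992152.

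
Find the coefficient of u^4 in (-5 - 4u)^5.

-6400

The general term is C(5,j)·(-5)^j·(-4u)^(5-j); the u^4 term has j = 1.
C(5,1) = 5.
Coefficient = C(5,1) · (-5)^1 · (-4)^4 = 5 · (-5) · 256 = -6400.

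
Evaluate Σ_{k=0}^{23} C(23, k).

8388608

The entries of row 23 sum to 2^23 = 8388608.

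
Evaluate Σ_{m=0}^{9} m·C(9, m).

Differentiating (1+x)^9 and setting x=1: Σ m·C(9,m) = 9·2^8 = 2304.

2304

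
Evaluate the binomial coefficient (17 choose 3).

680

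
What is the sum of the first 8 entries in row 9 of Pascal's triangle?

1 + 9 + 36 + 84 + 126 + 126 + 84 + 36 = 502.

502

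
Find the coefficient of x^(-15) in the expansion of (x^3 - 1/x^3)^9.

-36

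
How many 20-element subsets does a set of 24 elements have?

10626

C(24,20) = C(24,4) by symmetry.
C(24,4) = (24·23·22·21) / 4! = 255024 / 24 = 10626.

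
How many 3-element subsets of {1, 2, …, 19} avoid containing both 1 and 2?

All 3-subsets: C(19,3) = 969. Those containing both fixed elements: C(17,1) = 17.
969 − 17 = 952.

952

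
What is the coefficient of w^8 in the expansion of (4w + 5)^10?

73728000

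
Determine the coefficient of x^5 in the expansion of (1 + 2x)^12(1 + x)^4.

68664

Coefficient of x^5 = Σ_{j} C(12,j)·2^j·C(4,5-j)·1^(5-j) for j from 1 to 5.
= 24 + 1056 + 10560 + 31680 + 25344 = 68664.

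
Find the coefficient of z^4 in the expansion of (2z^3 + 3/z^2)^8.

90720

General term: C(8,j)·(2z^3)^j·(3/z^2)^(8-j), with z-exponent 3j − 2(8−j) = 5j − 16.
Set 5j − 16 = 4: j = 4.
C(8,4) = 70; 2^4 = 16; 3^4 = 81.
Coefficient = 70 · 16 · 81 = 90720.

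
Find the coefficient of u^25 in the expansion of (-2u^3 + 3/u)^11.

General term: C(11,j)·(-2u^3)^j·(3/u)^(11-j), with u-exponent 3j − 1(11−j) = 4j − 11.
Set 4j − 11 = 25: j = 9.
C(11,9) = 55; (-2)^9 = -512; 3^2 = 9.
Coefficient = 55 · (-512) · 9 = -253440.

-253440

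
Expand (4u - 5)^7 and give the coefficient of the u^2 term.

-1050000

The general term is C(7,j)·(4u)^j·(-5)^(7-j); the u^2 term has j = 2.
C(7,2) = 21.
Coefficient = C(7,2) · 4^2 · (-5)^5 = 21 · 16 · (-3125) = -1050000.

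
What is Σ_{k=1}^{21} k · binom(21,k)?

Differentiating (1+x)^21 and setting x=1: Σ k·C(21,k) = 21·2^20 = 22020096.

22020096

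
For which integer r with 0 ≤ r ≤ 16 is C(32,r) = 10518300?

C(32,r) increases on 0 ≤ r ≤ 16. C(32,7) = 3365856 and C(32,8) = 10518300, so r = 8.

8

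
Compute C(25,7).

C(25,7) = (25·24·23·22·21·20·19) / 7! = 2422728000 / 5040 = 480700.

480700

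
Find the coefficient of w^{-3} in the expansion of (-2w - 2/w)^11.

General term: C(11,j)·(-2w)^j·(-2/w)^(11-j), with w-exponent 1j − 1(11−j) = 2j − 11.
Set 2j − 11 = -3: j = 4.
C(11,4) = 330; (-2)^4 = 16; (-2)^7 = -128.
Coefficient = 330 · 16 · (-128) = -675840.

-675840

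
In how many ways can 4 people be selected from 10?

210

This is C(10,4) = 210.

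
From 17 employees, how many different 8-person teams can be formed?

24310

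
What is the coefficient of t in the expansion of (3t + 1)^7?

21

The general term is C(7,j)·(3t)^j·(1)^(7-j); the t^1 term has j = 1.
C(7,1) = 7.
Coefficient = C(7,1) · 3^1 = 7 · 3 = 21.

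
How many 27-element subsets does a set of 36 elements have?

C(36,27) = C(36,9) by symmetry.
C(36,9) = (36·35·34·33·32·31·30·29·28) / 9! = 34162713446400 / 362880 = 94143280.

94143280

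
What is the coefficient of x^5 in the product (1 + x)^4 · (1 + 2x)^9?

Coefficient of x^5 = Σ_{j} C(4,j)·1^j·C(9,5-j)·2^(5-j) for j from 0 to 4.
= 4032 + 8064 + 4032 + 576 + 18 = 16722.

16722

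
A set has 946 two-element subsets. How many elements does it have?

n(n−1)/2 = 946 ⇒ n(n−1) = 1892. Since 44·43 = 1892, n = 44.

44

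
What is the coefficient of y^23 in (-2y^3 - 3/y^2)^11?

General term: C(11,j)·(-2y^3)^j·(-3/y^2)^(11-j), with y-exponent 3j − 2(11−j) = 5j − 22.
Set 5j − 22 = 23: j = 9.
C(11,9) = 55; (-2)^9 = -512; (-3)^2 = 9.
Coefficient = 55 · (-512) · 9 = -253440.

-253440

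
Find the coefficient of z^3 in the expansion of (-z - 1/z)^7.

-21

General term: C(7,j)·(-z)^j·(-1/z)^(7-j), with z-exponent 1j − 1(7−j) = 2j − 7.
Set 2j − 7 = 3: j = 5.
C(7,5) = 21; (-1)^5 = -1; (-1)^2 = 1.
Coefficient = 21 · (-1) · 1 = -21.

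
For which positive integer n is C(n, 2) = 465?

n(n−1)/2 = 465 ⇒ n(n−1) = 930. Since 31·30 = 930, n = 31.

31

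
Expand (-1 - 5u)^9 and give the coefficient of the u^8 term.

The general term is C(9,j)·(-1)^j·(-5u)^(9-j); the u^8 term has j = 1.
C(9,1) = 9.
Coefficient = C(9,1) · (-1)^1 · (-5)^8 = 9 · (-1) · 390625 = -3515625.

-3515625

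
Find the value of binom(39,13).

C(39,13) = (39·38·37·36·35·34·33·32·31·30·29·28·27) / 13! = 50578512186237235200 / 6227020800 = 8122425444.

8122425444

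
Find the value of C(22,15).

170544

C(22,15) = C(22,7) by symmetry.
C(22,7) = (22·21·20·19·18·17·16) / 7! = 859541760 / 5040 = 170544.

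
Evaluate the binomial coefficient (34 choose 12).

C(34,12) = (34·33·32·31·30·29·28·27·26·25·24·23) / 12! = 262662462526464000 / 479001600 = 548354040.

548354040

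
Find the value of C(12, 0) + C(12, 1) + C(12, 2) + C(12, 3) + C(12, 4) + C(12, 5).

1586

1 + 12 + 66 + 220 + 495 + 792 = 1586.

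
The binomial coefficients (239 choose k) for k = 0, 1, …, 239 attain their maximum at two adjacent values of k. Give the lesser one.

119

For odd n = 239, C(239,k) peaks at k = (n−1)/2 and (n+1)/2; the lesser is 119.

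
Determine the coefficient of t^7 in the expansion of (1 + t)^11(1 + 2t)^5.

Coefficient of t^7 = Σ_{j} C(11,j)·1^j·C(5,7-j)·2^(7-j) for j from 2 to 7.
= 1760 + 13200 + 26400 + 18480 + 4620 + 330 = 64790.

64790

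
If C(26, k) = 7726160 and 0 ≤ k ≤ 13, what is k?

C(26,k) increases on 0 ≤ k ≤ 13. C(26,10) = 5311735 and C(26,11) = 7726160, so k = 11.

11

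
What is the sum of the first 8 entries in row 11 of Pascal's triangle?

1816

1 + 11 + 55 + 165 + 330 + 462 + 462 + 330 = 1816.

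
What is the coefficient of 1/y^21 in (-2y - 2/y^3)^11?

-337920

General term: C(11,j)·(-2y)^j·(-2/y^3)^(11-j), with y-exponent 1j − 3(11−j) = 4j − 33.
Set 4j − 33 = -21: j = 3.
C(11,3) = 165; (-2)^3 = -8; (-2)^8 = 256.
Coefficient = 165 · (-8) · 256 = -337920.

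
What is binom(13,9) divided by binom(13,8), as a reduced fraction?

C(n,k+1)/C(n,k) = (n−k)/(k+1) = (13−8)/(8+1) = 5/9.

5/9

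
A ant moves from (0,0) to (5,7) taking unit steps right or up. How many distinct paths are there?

Each path is a sequence of 12 steps with 5 rights: C(12,5) = 792.

792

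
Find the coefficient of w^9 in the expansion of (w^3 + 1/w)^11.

462

General term: C(11,j)·(w^3)^j·(1/w)^(11-j), with w-exponent 3j − 1(11−j) = 4j − 11.
Set 4j − 11 = 9: j = 5.
C(11,5) = 462; 1^5 = 1; 1^6 = 1.
Coefficient = 462 · 1 · 1 = 462.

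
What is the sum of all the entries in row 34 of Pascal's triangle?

17179869184

The entries of row 34 sum to 2^34 = 17179869184.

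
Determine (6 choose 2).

15

C(6,2) = (6·5) / 2! = 30 / 2 = 15.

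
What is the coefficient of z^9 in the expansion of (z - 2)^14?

The general term is C(14,j)·(z)^j·(-2)^(14-j); the z^9 term has j = 9.
C(14,9) = 2002.
Coefficient = C(14,9) · (-2)^5 = 2002 · (-32) = -64064.

-64064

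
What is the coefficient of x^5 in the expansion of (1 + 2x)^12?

25344

The general term is C(12,j)·(1)^j·(2x)^(12-j); the x^5 term has j = 7.
C(12,7) = 792.
Coefficient = C(12,7) · 2^5 = 792 · 32 = 25344.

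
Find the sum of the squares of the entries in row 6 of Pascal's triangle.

924

By Vandermonde's identity, Σ C(6,k)² = C(12,6) = 924.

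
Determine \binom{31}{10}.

C(31,10) = (31·30·29·28·27·26·25·24·23·22) / 10! = 160945136352000 / 3628800 = 44352165.

44352165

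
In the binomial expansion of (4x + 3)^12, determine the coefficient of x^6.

2759049216

The general term is C(12,j)·(4x)^j·(3)^(12-j); the x^6 term has j = 6.
C(12,6) = 924.
Coefficient = C(12,6) · 4^6 · 3^6 = 924 · 4096 · 729 = 2759049216.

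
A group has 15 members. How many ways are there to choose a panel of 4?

1365

This is C(15,4) = 1365.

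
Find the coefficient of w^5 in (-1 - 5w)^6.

The general term is C(6,j)·(-1)^j·(-5w)^(6-j); the w^5 term has j = 1.
C(6,1) = 6.
Coefficient = C(6,1) · (-1)^1 · (-5)^5 = 6 · (-1) · (-3125) = 18750.

18750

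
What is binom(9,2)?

C(9,2) = (9·8) / 2! = 72 / 2 = 36.

36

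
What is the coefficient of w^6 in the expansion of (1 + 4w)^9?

344064

The general term is C(9,j)·(1)^j·(4w)^(9-j); the w^6 term has j = 3.
C(9,3) = 84.
Coefficient = C(9,3) · 4^6 = 84 · 4096 = 344064.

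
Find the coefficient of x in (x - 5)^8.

The general term is C(8,j)·(x)^j·(-5)^(8-j); the x^1 term has j = 1.
C(8,1) = 8.
Coefficient = C(8,1) · (-5)^7 = 8 · (-78125) = -625000.

-625000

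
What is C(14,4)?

C(14,4) = (14·13·12·11) / 4! = 24024 / 24 = 1001.

1001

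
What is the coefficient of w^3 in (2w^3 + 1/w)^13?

11440

General term: C(13,j)·(2w^3)^j·(1/w)^(13-j), with w-exponent 3j − 1(13−j) = 4j − 13.
Set 4j − 13 = 3: j = 4.
C(13,4) = 715; 2^4 = 16; 1^9 = 1.
Coefficient = 715 · 16 · 1 = 11440.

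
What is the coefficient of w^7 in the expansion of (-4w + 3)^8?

-393216

The general term is C(8,j)·(-4w)^j·(3)^(8-j); the w^7 term has j = 7.
C(8,7) = 8.
Coefficient = C(8,7) · (-4)^7 · 3^1 = 8 · (-16384) · 3 = -393216.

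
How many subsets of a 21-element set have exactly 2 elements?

210

Choose the 2 positions: C(21,2) = 210.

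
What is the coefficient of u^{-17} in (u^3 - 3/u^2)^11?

649539

General term: C(11,j)·(u^3)^j·(-3/u^2)^(11-j), with u-exponent 3j − 2(11−j) = 5j − 22.
Set 5j − 22 = -17: j = 1.
C(11,1) = 11; 1^1 = 1; (-3)^10 = 59049.
Coefficient = 11 · 1 · 59049 = 649539.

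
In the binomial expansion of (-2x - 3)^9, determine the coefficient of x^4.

-489888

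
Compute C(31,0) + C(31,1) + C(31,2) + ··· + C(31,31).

2147483648

The entries of row 31 sum to 2^31 = 2147483648.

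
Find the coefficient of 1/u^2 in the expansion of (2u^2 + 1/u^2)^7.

General term: C(7,j)·(2u^2)^j·(1/u^2)^(7-j), with u-exponent 2j − 2(7−j) = 4j − 14.
Set 4j − 14 = -2: j = 3.
C(7,3) = 35; 2^3 = 8; 1^4 = 1.
Coefficient = 35 · 8 · 1 = 280.

280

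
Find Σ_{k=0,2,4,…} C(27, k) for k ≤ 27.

Half of (1+1)^27 + (1−1)^27 gives the even-index sum: 2^26 = 67108864.

67108864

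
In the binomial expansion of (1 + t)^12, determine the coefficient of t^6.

924

The general term is C(12,j)·(1)^j·(t)^(12-j); the t^6 term has j = 6.
C(12,6) = 924.
Coefficient = C(12,6) = 924.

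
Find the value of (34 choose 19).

1855967520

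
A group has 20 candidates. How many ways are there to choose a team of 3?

1140

This is C(20,3) = 1140.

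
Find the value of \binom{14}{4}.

1001

C(14,4) = (14·13·12·11) / 4! = 24024 / 24 = 1001.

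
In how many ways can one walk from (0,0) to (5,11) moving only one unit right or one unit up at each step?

4368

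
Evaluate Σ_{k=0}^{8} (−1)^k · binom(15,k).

3003

The partial alternating sum Σ_{k=0}^{8} (−1)^k C(15,k) = (−1)^8 C(14,8) = 3003.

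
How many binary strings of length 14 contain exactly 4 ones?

1001

Choose the 4 positions: C(14,4) = 1001.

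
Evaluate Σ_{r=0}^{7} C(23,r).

390656

1 + 23 + 253 + 1771 + 8855 + 33649 + 100947 + 245157 = 390656.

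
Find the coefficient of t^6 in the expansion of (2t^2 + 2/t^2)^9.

43008

General term: C(9,j)·(2t^2)^j·(2/t^2)^(9-j), with t-exponent 2j − 2(9−j) = 4j − 18.
Set 4j − 18 = 6: j = 6.
C(9,6) = 84; 2^6 = 64; 2^3 = 8.
Coefficient = 84 · 64 · 8 = 43008.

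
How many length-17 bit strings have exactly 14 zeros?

680

Choose the 14 positions: C(17,14) = 680.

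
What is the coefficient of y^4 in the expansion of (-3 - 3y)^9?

The general term is C(9,j)·(-3)^j·(-3y)^(9-j); the y^4 term has j = 5.
C(9,5) = 126.
Coefficient = C(9,5) · (-3)^5 · (-3)^4 = 126 · (-243) · 81 = -2480058.

-2480058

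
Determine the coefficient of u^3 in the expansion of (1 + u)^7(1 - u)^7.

Coefficient of u^3 = Σ_{j} C(7,j)·1^j·C(7,3-j)·(-1)^(3-j) for j from 0 to 3.
= (-35) + 147 + (-147) + 35 = 0.

0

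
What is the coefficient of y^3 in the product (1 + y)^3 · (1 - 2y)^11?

-725

Coefficient of y^3 = Σ_{j} C(3,j)·1^j·C(11,3-j)·(-2)^(3-j) for j from 0 to 3.
= (-1320) + 660 + (-66) + 1 = -725.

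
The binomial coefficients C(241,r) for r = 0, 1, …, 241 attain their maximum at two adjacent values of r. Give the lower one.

120

For odd n = 241, C(241,r) peaks at r = (n−1)/2 and (n+1)/2; the lower is 120.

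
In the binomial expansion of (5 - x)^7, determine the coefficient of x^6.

35

The general term is C(7,j)·(5)^j·(-x)^(7-j); the x^6 term has j = 1.
C(7,1) = 7.
Coefficient = C(7,1) · 5^1 = 7 · 5 = 35.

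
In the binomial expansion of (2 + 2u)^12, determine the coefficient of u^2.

The general term is C(12,j)·(2)^j·(2u)^(12-j); the u^2 term has j = 10.
C(12,10) = 66.
Coefficient = C(12,10) · 2^10 · 2^2 = 66 · 1024 · 4 = 270336.

270336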